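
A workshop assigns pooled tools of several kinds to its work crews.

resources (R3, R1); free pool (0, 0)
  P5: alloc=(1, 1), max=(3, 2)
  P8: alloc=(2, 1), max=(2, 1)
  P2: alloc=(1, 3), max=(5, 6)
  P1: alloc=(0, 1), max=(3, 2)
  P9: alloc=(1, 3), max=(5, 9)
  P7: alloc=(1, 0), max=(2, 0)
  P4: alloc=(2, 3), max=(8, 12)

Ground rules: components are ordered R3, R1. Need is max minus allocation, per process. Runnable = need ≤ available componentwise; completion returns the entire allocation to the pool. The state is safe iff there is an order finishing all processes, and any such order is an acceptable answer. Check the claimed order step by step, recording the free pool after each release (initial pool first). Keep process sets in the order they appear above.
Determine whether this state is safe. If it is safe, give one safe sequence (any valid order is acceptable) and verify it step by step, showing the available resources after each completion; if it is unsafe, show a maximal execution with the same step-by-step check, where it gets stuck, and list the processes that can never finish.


SAFE, for example via the order P8, P7, P5, P1, P2, P9, P4.
Key observation: the first exact fit in this order is P5 — it needs (2, 1) with (3, 1) free, meeting a requested resource to the last unit.
Verifying each step:
  pool = (0, 0)
  run P8 (needs (0, 0), free (0, 0)); after release of (2, 1) the pool is (2, 1)
  run P7 (needs (1, 0), free (2, 1)); after release of (1, 0) the pool is (3, 1)
  run P5 (needs (2, 1), free (3, 1)); after release of (1, 1) the pool is (4, 2)
  run P1 (needs (3, 1), free (4, 2)); after release of (0, 1) the pool is (4, 3)
  run P2 (needs (4, 3), free (4, 3)); after release of (1, 3) the pool is (5, 6)
  run P9 (needs (4, 6), free (5, 6)); after release of (1, 3) the pool is (6, 9)
  run P4 (needs (6, 9), free (6, 9)); after release of (2, 3) the pool is (8, 12)


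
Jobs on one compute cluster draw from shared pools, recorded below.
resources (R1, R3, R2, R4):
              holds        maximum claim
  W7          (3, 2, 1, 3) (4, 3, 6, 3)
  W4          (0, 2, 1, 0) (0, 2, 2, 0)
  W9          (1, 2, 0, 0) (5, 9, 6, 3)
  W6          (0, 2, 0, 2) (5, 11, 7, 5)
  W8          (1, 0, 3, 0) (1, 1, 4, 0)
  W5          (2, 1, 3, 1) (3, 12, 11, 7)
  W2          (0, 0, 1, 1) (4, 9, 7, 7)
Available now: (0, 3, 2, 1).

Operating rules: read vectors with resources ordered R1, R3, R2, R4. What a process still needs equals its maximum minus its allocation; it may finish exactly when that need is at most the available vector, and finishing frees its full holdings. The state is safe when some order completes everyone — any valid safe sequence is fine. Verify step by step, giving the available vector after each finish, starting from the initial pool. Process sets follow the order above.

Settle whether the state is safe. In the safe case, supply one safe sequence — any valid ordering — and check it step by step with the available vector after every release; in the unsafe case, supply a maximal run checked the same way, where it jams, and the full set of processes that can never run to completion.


SAFE — a valid safe sequence is W8, W7, W4, W9, W6, W2, W5.
Key observation: the order's first zero-slack moment is W7 ((1, 1, 5, 0) needed, (1, 3, 5, 1) free — a requested resource with nothing to spare).
Check, step by step:
  pool = (0, 3, 2, 1)
  W8 needs (0, 1, 1, 0) <= (0, 3, 2, 1) -> finishes; pool += (1, 0, 3, 0) = (1, 3, 5, 1)
  W7 needs (1, 1, 5, 0) <= (1, 3, 5, 1) -> finishes; pool += (3, 2, 1, 3) = (4, 5, 6, 4)
  W4 needs (0, 0, 1, 0) <= (4, 5, 6, 4) -> finishes; pool += (0, 2, 1, 0) = (4, 7, 7, 4)
  W9 needs (4, 7, 6, 3) <= (4, 7, 7, 4) -> finishes; pool += (1, 2, 0, 0) = (5, 9, 7, 4)
  W6 needs (5, 9, 7, 3) <= (5, 9, 7, 4) -> finishes; pool += (0, 2, 0, 2) = (5, 11, 7, 6)
  W2 needs (4, 9, 6, 6) <= (5, 11, 7, 6) -> finishes; pool += (0, 0, 1, 1) = (5, 11, 8, 7)
  W5 needs (1, 11, 8, 6) <= (5, 11, 8, 7) -> finishes; pool += (2, 1, 3, 1) = (7, 12, 11, 8)


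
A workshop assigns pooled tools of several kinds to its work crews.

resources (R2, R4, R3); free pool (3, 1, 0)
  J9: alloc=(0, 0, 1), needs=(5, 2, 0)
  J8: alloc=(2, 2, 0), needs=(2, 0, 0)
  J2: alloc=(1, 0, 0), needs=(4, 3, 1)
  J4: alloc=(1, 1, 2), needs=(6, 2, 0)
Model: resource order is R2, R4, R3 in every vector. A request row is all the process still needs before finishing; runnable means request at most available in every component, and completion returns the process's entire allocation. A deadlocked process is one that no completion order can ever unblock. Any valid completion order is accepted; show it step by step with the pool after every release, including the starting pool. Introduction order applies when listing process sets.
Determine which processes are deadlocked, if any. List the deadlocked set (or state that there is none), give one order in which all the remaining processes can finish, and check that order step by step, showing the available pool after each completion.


Nothing here is deadlocked.
Key observation: the pool covers J8 at once, and every later process fits after earlier releases.
The rest can finish in the order J8, J9, J2, J4. Walking it through:
  pool = (3, 1, 0)
  run J8 (needs (2, 0, 0), free (3, 1, 0)); after release of (2, 2, 0) the pool is (5, 3, 0)
  run J9 (needs (5, 2, 0), free (5, 3, 0)); after release of (0, 0, 1) the pool is (5, 3, 1)
  run J2 (needs (4, 3, 1), free (5, 3, 1)); after release of (1, 0, 0) the pool is (6, 3, 1)
  run J4 (needs (6, 2, 0), free (6, 3, 1)); after release of (1, 1, 2) the pool is (7, 4, 3)


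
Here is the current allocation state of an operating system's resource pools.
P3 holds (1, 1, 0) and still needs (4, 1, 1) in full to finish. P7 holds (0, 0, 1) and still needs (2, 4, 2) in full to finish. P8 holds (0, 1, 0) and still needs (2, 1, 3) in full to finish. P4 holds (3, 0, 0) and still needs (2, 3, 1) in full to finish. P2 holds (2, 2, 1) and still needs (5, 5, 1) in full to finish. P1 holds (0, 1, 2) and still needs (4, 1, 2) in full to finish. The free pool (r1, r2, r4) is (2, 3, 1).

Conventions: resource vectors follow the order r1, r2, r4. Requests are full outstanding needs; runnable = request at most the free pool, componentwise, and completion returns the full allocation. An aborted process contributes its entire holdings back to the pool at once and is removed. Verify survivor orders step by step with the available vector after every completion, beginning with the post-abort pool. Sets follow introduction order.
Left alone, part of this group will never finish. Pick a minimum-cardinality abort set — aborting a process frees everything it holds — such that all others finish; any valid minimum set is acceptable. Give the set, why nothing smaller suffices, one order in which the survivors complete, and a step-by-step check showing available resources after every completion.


The answer: abort P7.
Key observation: P1 could never have finished before the abort; with (0, 0, 1) returned by P7, it fits at step 2.
Why nothing smaller works: aborting no one leaves the state deadlocked as given.
Survivors finish in the order: P4, P1, P3, P2, P8. Walking it through (pool after the aborts first):
  pool = (2, 3, 2)
  P4: need (2, 3, 1) fits (2, 3, 2); releases (3, 0, 0), pool now (5, 3, 2)
  P1: need (4, 1, 2) fits (5, 3, 2); releases (0, 1, 2), pool now (5, 4, 4)
  P3: need (4, 1, 1) fits (5, 4, 4); releases (1, 1, 0), pool now (6, 5, 4)
  P2: need (5, 5, 1) fits (6, 5, 4); releases (2, 2, 1), pool now (8, 7, 5)
  P8: need (2, 1, 3) fits (8, 7, 5); releases (0, 1, 0), pool now (8, 8, 5)


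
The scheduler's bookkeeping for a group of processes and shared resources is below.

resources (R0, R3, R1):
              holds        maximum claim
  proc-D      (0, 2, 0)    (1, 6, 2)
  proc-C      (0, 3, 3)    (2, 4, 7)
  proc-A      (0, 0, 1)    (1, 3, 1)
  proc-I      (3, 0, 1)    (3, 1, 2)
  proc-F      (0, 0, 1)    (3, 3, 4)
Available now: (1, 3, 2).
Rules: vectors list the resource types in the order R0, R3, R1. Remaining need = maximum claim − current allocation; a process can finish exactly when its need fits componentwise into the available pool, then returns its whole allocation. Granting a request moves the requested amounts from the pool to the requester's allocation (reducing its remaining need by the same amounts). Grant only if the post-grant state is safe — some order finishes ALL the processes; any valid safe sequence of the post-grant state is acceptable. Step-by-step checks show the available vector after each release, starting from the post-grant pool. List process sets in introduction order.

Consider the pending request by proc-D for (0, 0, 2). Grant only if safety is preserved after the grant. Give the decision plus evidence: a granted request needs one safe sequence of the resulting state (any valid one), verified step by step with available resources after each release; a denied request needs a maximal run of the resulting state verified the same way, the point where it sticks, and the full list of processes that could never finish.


DENY: after the grant no complete ordering would exist.
Key observation: after proc-A, proc-I the pool peaks at (4, 3, 2), and each blocked process is short somewhere: proc-D on R3; proc-C on R1; proc-F on R1.
After a pretend grant, a maximal execution: proc-A, proc-I — then nothing else fits. Check, step by step:
  pool = (1, 3, 0)
  proc-A needs (1, 3, 0) <= (1, 3, 0) -> finishes; pool += (0, 0, 1) = (1, 3, 1)
  proc-I needs (0, 1, 1) <= (1, 3, 1) -> finishes; pool += (3, 0, 1) = (4, 3, 2)
  blocked: proc-D wants (1, 4, 0), pool (4, 3, 2) — not enough R3
  blocked: proc-C wants (2, 1, 4), pool (4, 3, 2) — not enough R1
  blocked: proc-F wants (3, 3, 3), pool (4, 3, 2) — not enough R1
Had the request been granted, proc-D, proc-C and proc-F could never finish.


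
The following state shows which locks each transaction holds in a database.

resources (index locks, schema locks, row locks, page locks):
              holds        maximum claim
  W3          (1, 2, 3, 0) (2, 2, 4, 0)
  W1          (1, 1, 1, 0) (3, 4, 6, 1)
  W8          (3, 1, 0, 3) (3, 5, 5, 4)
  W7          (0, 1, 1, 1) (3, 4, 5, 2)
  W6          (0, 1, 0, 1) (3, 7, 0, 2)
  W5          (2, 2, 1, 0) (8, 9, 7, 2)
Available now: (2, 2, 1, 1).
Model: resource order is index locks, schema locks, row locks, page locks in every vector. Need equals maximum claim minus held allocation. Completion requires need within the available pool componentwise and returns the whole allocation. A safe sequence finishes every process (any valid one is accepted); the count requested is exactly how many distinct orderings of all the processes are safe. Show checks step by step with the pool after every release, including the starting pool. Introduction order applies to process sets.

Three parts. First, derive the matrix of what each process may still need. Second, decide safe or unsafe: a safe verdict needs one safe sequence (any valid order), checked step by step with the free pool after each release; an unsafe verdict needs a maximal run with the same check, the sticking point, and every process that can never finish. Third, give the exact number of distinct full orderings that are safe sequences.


(1) Remaining need (order index locks, schema locks, row locks, page locks):
  W3: (1, 0, 1, 0)
  W1: (2, 3, 5, 1)
  W8: (0, 4, 5, 1)
  W7: (3, 3, 4, 1)
  W6: (3, 6, 0, 1)
  W5: (6, 7, 6, 2)
(2) SAFE, for example via the order W3, W7, W8, W6, W1, W5.
Key observation: reading the order forward, W3 is the first process whose need (1, 0, 1, 0) meets the free pool (2, 2, 1, 1) exactly on a resource it requests.
Step-by-step check:
  pool = (2, 2, 1, 1)
  W3: need (1, 0, 1, 0) fits (2, 2, 1, 1); releases (1, 2, 3, 0), pool now (3, 4, 4, 1)
  W7: need (3, 3, 4, 1) fits (3, 4, 4, 1); releases (0, 1, 1, 1), pool now (3, 5, 5, 2)
  W8: need (0, 4, 5, 1) fits (3, 5, 5, 2); releases (3, 1, 0, 3), pool now (6, 6, 5, 5)
  W6: need (3, 6, 0, 1) fits (6, 6, 5, 5); releases (0, 1, 0, 1), pool now (6, 7, 5, 6)
  W1: need (2, 3, 5, 1) fits (6, 7, 5, 6); releases (1, 1, 1, 0), pool now (7, 8, 6, 6)
  W5: need (6, 7, 6, 2) fits (7, 8, 6, 6); releases (2, 2, 1, 0), pool now (9, 10, 7, 6)
(3) Exactly 6 of the possible complete orderings are safe sequences.


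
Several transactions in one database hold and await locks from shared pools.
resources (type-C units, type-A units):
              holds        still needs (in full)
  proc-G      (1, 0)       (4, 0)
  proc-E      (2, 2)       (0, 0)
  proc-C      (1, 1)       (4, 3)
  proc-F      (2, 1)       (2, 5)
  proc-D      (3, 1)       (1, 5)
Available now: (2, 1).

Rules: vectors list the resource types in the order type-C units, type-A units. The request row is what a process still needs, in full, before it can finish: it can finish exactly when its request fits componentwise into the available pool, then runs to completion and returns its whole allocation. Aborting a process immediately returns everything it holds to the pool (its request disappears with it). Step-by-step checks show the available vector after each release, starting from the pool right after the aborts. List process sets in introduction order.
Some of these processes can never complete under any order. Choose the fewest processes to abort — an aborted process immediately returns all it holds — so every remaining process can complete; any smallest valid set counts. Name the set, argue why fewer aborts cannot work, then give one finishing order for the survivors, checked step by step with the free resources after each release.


Minimum abort set: proc-D.
Key observation: no ordering could ever have run proc-F before the abort of proc-D; with (3, 1) back in the pool it fits at step 4.
Why nothing smaller works: aborting no one leaves the state deadlocked as given.
The survivors complete as proc-E, proc-G, proc-C, proc-F. Check, step by step (starting from the post-abort pool):
  pool = (5, 2)
  proc-E: need (0, 0) fits (5, 2); releases (2, 2), pool now (7, 4)
  proc-G: need (4, 0) fits (7, 4); releases (1, 0), pool now (8, 4)
  proc-C: need (4, 3) fits (8, 4); releases (1, 1), pool now (9, 5)
  proc-F: need (2, 5) fits (9, 5); releases (2, 1), pool now (11, 6)


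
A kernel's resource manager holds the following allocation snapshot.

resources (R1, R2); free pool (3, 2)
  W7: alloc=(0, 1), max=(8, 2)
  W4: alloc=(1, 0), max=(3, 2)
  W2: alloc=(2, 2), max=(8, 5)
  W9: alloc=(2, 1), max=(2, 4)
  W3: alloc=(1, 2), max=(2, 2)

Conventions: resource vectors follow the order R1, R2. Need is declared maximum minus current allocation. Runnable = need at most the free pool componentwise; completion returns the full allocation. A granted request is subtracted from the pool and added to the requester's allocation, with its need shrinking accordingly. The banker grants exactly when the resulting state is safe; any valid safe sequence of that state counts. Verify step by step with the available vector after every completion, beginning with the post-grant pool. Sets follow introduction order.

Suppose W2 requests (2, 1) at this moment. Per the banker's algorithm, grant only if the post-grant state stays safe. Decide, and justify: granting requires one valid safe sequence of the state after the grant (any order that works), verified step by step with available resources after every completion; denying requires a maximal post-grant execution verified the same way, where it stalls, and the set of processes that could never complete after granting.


GRANT: granting preserves safety; a valid post-grant sequence is W3, W9, W2, W7, W4.
Key observation: the grant leaves (1, 1) free — enough for W3, whose release restarts the cascade.
Verifying the post-grant state step by step:
  pool = (1, 1)
  W3: need (1, 0) fits (1, 1); releases (1, 2), pool now (2, 3)
  W9: need (0, 3) fits (2, 3); releases (2, 1), pool now (4, 4)
  W2: need (4, 2) fits (4, 4); releases (4, 3), pool now (8, 7)
  W7: need (8, 1) fits (8, 7); releases (0, 1), pool now (8, 8)
  W4: need (2, 2) fits (8, 8); releases (1, 0), pool now (9, 8)


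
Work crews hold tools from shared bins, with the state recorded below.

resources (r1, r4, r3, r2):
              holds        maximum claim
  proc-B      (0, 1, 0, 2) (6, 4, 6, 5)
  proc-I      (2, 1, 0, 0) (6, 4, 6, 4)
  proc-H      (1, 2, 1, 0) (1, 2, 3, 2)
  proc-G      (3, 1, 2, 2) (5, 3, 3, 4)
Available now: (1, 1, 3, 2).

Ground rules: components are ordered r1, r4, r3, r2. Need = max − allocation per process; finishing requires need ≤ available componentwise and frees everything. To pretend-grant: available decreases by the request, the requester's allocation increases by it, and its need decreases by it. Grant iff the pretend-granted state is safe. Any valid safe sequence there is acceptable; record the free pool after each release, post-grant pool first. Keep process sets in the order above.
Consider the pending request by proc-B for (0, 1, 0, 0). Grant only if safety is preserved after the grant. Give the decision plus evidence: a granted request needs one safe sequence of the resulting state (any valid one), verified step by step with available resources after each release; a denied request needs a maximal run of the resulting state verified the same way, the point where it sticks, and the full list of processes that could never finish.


GRANT — the state after the grant stays safe, e.g. via proc-H, proc-G, proc-I, proc-B.
Key observation: the grant leaves (1, 0, 3, 2) free — enough for proc-H, whose release restarts the cascade.
Check on the post-grant state, step by step:
  pool = (1, 0, 3, 2)
  proc-H: need (0, 0, 2, 2) fits (1, 0, 3, 2); releases (1, 2, 1, 0), pool now (2, 2, 4, 2)
  proc-G: need (2, 2, 1, 2) fits (2, 2, 4, 2); releases (3, 1, 2, 2), pool now (5, 3, 6, 4)
  proc-I: need (4, 3, 6, 4) fits (5, 3, 6, 4); releases (2, 1, 0, 0), pool now (7, 4, 6, 4)
  proc-B: need (6, 2, 6, 3) fits (7, 4, 6, 4); releases (0, 2, 0, 2), pool now (7, 6, 6, 6)


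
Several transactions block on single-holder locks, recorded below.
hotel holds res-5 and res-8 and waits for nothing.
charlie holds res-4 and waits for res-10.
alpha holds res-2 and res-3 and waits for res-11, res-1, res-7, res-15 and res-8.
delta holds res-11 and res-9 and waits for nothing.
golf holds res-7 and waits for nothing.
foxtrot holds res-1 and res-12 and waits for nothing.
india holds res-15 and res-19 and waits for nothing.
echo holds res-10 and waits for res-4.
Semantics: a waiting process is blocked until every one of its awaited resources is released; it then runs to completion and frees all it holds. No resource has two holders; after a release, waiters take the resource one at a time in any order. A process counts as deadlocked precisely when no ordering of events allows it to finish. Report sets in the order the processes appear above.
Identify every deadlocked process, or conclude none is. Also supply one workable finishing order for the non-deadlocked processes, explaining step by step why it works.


The deadlocked set is charlie and echo.
Key observation: the cycle charlie -> echo -> charlie can never break — each member waits on the next; no other process is dragged down with it.
A valid finishing order for the others: india, delta, foxtrot, hotel, golf, alpha.
Walking it through:
  india waits on nothing -> runs at once and releases res-15 and res-19
  delta waits on nothing -> runs at once and releases res-11 and res-9
  foxtrot waits on nothing -> runs at once and releases res-1 and res-12
  hotel waits on nothing -> runs at once and releases res-5 and res-8
  golf waits on nothing -> runs at once and releases res-7
  alpha: everything it awaited (res-11, res-1, res-7, res-15 and res-8) is free; runs, freeing res-2 and res-3


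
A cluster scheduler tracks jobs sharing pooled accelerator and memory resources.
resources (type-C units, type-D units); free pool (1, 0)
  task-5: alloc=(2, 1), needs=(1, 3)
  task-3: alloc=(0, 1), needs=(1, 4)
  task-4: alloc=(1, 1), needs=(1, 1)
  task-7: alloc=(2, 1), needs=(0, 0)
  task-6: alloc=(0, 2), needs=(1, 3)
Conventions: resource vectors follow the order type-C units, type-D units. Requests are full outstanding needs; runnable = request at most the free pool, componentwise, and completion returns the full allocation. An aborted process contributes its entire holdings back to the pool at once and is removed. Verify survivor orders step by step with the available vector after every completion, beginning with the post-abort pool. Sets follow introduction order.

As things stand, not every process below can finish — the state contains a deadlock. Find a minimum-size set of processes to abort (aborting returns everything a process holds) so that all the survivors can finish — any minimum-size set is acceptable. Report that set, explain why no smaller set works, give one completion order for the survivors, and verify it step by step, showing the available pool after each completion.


The answer: abort task-6.
Key observation: no ordering could ever have run task-5 before the abort of task-6; with (0, 2) back in the pool it fits at step 3.
Minimality: the empty abort set fails — the state is deadlocked as it stands.
The survivors complete as task-7, task-4, task-5, task-3. Check, step by step (starting from the post-abort pool):
  pool = (1, 2)
  run task-7 (needs (0, 0), free (1, 2)); after release of (2, 1) the pool is (3, 3)
  run task-4 (needs (1, 1), free (3, 3)); after release of (1, 1) the pool is (4, 4)
  run task-5 (needs (1, 3), free (4, 4)); after release of (2, 1) the pool is (6, 5)
  run task-3 (needs (1, 4), free (6, 5)); after release of (0, 1) the pool is (6, 6)


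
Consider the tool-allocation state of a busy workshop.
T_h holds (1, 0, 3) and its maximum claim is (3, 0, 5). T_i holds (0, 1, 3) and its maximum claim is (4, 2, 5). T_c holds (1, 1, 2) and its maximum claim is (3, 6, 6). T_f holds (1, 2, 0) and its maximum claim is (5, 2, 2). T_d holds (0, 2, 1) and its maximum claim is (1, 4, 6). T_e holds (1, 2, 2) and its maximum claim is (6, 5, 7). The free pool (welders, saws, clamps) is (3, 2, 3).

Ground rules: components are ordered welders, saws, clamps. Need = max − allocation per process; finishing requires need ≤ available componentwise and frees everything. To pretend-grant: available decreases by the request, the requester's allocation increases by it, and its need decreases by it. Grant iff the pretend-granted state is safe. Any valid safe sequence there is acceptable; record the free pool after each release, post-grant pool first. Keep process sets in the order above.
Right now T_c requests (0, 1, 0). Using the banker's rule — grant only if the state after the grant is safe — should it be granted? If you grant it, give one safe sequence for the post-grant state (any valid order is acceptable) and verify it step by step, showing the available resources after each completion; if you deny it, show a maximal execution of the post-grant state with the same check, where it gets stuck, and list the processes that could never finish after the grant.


GRANT. The post-grant state is safe; one safe sequence: T_h, T_i, T_d, T_f, T_e, T_c.
Key observation: the transfer keeps a workable pool ((3, 1, 3)); T_h starts the safe sequence.
Step-by-step check of the post-grant state:
  pool = (3, 1, 3)
  T_h: need (2, 0, 2) fits (3, 1, 3); releases (1, 0, 3), pool now (4, 1, 6)
  T_i: need (4, 1, 2) fits (4, 1, 6); releases (0, 1, 3), pool now (4, 2, 9)
  T_d: need (1, 2, 5) fits (4, 2, 9); releases (0, 2, 1), pool now (4, 4, 10)
  T_f: need (4, 0, 2) fits (4, 4, 10); releases (1, 2, 0), pool now (5, 6, 10)
  T_e: need (5, 3, 5) fits (5, 6, 10); releases (1, 2, 2), pool now (6, 8, 12)
  T_c: need (2, 4, 4) fits (6, 8, 12); releases (1, 2, 2), pool now (7, 10, 14)


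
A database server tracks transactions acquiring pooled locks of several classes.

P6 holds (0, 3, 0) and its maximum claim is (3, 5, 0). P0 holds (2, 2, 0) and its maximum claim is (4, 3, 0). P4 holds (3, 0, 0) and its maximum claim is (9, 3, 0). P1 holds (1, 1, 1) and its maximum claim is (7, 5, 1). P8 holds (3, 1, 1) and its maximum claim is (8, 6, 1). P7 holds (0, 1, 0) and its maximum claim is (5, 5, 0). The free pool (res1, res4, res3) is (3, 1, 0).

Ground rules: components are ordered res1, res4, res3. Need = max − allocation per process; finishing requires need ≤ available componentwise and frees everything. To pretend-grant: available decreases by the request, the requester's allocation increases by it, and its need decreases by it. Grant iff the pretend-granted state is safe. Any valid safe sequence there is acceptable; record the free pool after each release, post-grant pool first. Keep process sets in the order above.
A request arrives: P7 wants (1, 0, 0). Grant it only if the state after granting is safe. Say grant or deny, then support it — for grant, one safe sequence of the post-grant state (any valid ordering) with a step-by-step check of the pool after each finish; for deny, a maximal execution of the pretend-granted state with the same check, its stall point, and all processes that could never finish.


GRANT: granting preserves safety; a valid post-grant sequence is P0, P6, P7, P8, P4, P1.
Key observation: granting shrinks the pool to (2, 1, 0), yet P0 still fits and the chain goes through.
Verifying the post-grant state step by step:
  pool = (2, 1, 0)
  P0: need (2, 1, 0) fits (2, 1, 0); releases (2, 2, 0), pool now (4, 3, 0)
  P6: need (3, 2, 0) fits (4, 3, 0); releases (0, 3, 0), pool now (4, 6, 0)
  P7: need (4, 4, 0) fits (4, 6, 0); releases (1, 1, 0), pool now (5, 7, 0)
  P8: need (5, 5, 0) fits (5, 7, 0); releases (3, 1, 1), pool now (8, 8, 1)
  P4: need (6, 3, 0) fits (8, 8, 1); releases (3, 0, 0), pool now (11, 8, 1)
  P1: need (6, 4, 0) fits (11, 8, 1); releases (1, 1, 1), pool now (12, 9, 2)


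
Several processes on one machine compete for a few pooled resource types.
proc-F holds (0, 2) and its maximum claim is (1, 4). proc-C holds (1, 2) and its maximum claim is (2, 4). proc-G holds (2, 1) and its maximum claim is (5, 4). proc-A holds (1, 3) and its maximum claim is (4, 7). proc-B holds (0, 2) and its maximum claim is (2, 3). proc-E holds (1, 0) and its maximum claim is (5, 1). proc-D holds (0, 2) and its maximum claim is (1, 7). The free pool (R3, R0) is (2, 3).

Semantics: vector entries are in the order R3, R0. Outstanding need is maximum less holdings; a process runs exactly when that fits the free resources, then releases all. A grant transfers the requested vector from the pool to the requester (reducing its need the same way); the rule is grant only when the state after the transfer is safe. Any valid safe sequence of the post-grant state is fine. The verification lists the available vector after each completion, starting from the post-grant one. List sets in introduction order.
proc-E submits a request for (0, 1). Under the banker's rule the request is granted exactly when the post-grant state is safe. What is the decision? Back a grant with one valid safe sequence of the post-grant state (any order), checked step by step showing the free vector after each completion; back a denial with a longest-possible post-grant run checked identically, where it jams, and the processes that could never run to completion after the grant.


GRANT: granting preserves safety; a valid post-grant sequence is proc-C, proc-G, proc-A, proc-E, proc-D, proc-B, proc-F.
Key observation: the transfer keeps a workable pool ((2, 2)); proc-C starts the safe sequence.
Verifying the post-grant state step by step:
  pool = (2, 2)
  run proc-C (needs (1, 2), free (2, 2)); after release of (1, 2) the pool is (3, 4)
  run proc-G (needs (3, 3), free (3, 4)); after release of (2, 1) the pool is (5, 5)
  run proc-A (needs (3, 4), free (5, 5)); after release of (1, 3) the pool is (6, 8)
  run proc-E (needs (4, 0), free (6, 8)); after release of (1, 1) the pool is (7, 9)
  run proc-D (needs (1, 5), free (7, 9)); after release of (0, 2) the pool is (7, 11)
  run proc-B (needs (2, 1), free (7, 11)); after release of (0, 2) the pool is (7, 13)
  run proc-F (needs (1, 2), free (7, 13)); after release of (0, 2) the pool is (7, 15)


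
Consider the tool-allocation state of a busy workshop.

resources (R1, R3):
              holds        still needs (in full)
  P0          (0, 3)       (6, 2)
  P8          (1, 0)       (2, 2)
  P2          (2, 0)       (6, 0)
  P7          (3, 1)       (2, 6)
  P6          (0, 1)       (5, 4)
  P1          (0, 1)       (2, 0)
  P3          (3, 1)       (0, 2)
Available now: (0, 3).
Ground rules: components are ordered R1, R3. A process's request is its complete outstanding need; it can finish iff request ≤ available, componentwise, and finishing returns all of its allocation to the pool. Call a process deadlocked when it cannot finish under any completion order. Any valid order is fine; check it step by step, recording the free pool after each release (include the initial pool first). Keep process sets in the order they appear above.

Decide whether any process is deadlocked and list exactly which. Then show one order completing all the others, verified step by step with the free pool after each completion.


Deadlocked: P0, P2, P7 and P6.
Key observation: after P3, P1, P8 the pool peaks at (4, 5), and each blocked process is short somewhere: P0 on R1; P2 on R1; P7 on R3; P6 on R1.
A valid finishing order for the others: P3, P1, P8. Verifying each step:
  pool = (0, 3)
  P3 needs (0, 2) <= (0, 3) -> finishes; pool += (3, 1) = (3, 4)
  P1 needs (2, 0) <= (3, 4) -> finishes; pool += (0, 1) = (3, 5)
  P8 needs (2, 2) <= (3, 5) -> finishes; pool += (1, 0) = (4, 5)
None of the blocked processes ever fits:
  blocked: P0 wants (6, 2), pool (4, 5) — not enough R1
  blocked: P2 wants (6, 0), pool (4, 5) — not enough R1
  blocked: P7 wants (2, 6), pool (4, 5) — not enough R3
  blocked: P6 wants (5, 4), pool (4, 5) — not enough R1


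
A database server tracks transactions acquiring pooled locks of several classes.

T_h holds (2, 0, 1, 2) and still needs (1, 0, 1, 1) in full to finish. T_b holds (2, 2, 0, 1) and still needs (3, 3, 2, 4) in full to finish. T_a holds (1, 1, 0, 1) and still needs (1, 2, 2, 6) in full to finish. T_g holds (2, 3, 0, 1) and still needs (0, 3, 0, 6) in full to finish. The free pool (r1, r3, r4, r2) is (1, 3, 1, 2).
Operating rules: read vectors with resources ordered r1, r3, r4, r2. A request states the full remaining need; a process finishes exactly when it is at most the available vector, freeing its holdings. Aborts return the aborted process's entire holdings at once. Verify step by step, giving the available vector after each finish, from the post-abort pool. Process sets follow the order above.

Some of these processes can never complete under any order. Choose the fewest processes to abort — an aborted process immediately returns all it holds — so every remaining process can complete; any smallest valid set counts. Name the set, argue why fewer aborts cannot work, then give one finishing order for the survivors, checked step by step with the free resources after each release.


Abort T_g.
Key observation: the deadlocked T_a becomes finishable only because T_g released (2, 3, 0, 1); it completes at step 3 below.
Minimality: the empty abort set fails — the state is deadlocked as it stands.
The survivors complete as T_h, T_b, T_a. Step-by-step check (starting from the post-abort pool):
  pool = (3, 6, 1, 3)
  T_h needs (1, 0, 1, 1) <= (3, 6, 1, 3) -> finishes; pool += (2, 0, 1, 2) = (5, 6, 2, 5)
  T_b needs (3, 3, 2, 4) <= (5, 6, 2, 5) -> finishes; pool += (2, 2, 0, 1) = (7, 8, 2, 6)
  T_a needs (1, 2, 2, 6) <= (7, 8, 2, 6) -> finishes; pool += (1, 1, 0, 1) = (8, 9, 2, 7)


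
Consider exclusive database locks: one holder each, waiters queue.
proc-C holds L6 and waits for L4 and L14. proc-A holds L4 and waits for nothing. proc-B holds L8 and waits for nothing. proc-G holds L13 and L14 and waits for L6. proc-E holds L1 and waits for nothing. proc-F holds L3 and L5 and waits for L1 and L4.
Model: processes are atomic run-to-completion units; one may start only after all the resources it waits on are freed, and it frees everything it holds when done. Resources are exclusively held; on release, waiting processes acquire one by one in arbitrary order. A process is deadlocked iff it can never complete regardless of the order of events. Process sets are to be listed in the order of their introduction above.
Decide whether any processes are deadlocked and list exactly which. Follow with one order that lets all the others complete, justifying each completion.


The deadlocked set is proc-C and proc-G.
Key observation: the cycle proc-C -> proc-G -> proc-C can never break — each member waits on the next; no other process is dragged down with it.
One completion order for the rest: proc-E, proc-A, proc-F, proc-B.
Step-by-step check:
  proc-E: no waits; runs immediately, freeing L1
  proc-A: no waits; runs immediately, freeing L4
  run proc-F (all its waits — L1 and L4 — are resolved); releases L3 and L5
  proc-B: no waits; runs immediately, freeing L8


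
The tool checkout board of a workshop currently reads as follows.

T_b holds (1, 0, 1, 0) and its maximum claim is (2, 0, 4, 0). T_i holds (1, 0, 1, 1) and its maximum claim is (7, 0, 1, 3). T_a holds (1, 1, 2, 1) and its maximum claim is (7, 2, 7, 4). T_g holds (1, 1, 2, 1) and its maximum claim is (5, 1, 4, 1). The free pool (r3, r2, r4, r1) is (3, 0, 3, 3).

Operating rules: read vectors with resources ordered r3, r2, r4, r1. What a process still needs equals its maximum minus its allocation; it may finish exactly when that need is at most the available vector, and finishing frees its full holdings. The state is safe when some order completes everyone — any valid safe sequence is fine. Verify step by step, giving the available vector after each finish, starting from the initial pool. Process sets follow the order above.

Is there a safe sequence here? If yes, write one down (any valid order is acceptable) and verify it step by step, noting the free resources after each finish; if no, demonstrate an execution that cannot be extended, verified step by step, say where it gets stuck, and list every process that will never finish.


UNSAFE.
Key observation: the pool after T_b, T_g is (5, 1, 6, 4); every surviving request exceeds it in r3, so progress ends there.
The run T_b, T_g cannot be extended any further. Check, step by step:
  pool = (3, 0, 3, 3)
  T_b needs (1, 0, 3, 0) <= (3, 0, 3, 3) -> finishes; pool += (1, 0, 1, 0) = (4, 0, 4, 3)
  T_g needs (4, 0, 2, 0) <= (4, 0, 4, 3) -> finishes; pool += (1, 1, 2, 1) = (5, 1, 6, 4)
  T_i cannot run: need (6, 0, 0, 2) vs free (5, 1, 6, 4) (insufficient r3)
  T_a cannot run: need (6, 1, 5, 3) vs free (5, 1, 6, 4) (insufficient r3)
Permanently blocked: T_i and T_a.


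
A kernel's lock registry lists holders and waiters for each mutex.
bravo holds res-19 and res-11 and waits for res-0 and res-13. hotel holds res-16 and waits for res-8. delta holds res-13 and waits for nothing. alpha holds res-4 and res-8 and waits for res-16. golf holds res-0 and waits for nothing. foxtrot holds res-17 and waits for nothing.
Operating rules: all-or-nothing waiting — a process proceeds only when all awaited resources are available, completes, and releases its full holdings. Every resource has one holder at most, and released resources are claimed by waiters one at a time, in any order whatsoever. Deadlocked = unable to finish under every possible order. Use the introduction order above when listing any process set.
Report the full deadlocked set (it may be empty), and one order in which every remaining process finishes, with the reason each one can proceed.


Deadlocked set: hotel and alpha.
Key observation: nobody on the ring hotel -> alpha -> hotel can start until another member finishes, which never happens; no other process is dragged down with it.
A valid finishing order for the others: delta, golf, bravo, foxtrot.
Step-by-step check:
  delta waits on nothing -> runs at once and releases res-13
  golf waits on nothing -> runs at once and releases res-0
  bravo waits on res-0 and res-13 — all released -> runs and releases res-19 and res-11
  foxtrot waits on nothing -> runs at once and releases res-17


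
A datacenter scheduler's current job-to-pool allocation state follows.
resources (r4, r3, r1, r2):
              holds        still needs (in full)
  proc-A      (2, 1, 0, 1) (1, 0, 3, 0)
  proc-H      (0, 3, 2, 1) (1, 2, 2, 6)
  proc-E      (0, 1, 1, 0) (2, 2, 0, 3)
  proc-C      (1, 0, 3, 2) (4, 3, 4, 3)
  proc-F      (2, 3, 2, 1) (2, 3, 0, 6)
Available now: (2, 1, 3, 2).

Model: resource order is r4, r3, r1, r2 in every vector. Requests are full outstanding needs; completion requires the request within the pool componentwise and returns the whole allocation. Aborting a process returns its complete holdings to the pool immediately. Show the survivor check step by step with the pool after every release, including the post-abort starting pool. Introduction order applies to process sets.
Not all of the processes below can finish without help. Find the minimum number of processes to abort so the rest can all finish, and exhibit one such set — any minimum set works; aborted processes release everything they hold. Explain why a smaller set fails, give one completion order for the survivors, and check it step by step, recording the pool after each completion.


Abort proc-H.
Key observation: proc-F could never have finished before the abort; with (0, 3, 2, 1) returned by proc-H, it fits at step 4.
Minimality: the empty abort set fails — the state is deadlocked as it stands.
The survivors complete as proc-A, proc-C, proc-E, proc-F. Walking it through (starting from the post-abort pool):
  pool = (2, 4, 5, 3)
  proc-A: need (1, 0, 3, 0) fits (2, 4, 5, 3); releases (2, 1, 0, 1), pool now (4, 5, 5, 4)
  proc-C: need (4, 3, 4, 3) fits (4, 5, 5, 4); releases (1, 0, 3, 2), pool now (5, 5, 8, 6)
  proc-E: need (2, 2, 0, 3) fits (5, 5, 8, 6); releases (0, 1, 1, 0), pool now (5, 6, 9, 6)
  proc-F: need (2, 3, 0, 6) fits (5, 6, 9, 6); releases (2, 3, 2, 1), pool now (7, 9, 11, 7)


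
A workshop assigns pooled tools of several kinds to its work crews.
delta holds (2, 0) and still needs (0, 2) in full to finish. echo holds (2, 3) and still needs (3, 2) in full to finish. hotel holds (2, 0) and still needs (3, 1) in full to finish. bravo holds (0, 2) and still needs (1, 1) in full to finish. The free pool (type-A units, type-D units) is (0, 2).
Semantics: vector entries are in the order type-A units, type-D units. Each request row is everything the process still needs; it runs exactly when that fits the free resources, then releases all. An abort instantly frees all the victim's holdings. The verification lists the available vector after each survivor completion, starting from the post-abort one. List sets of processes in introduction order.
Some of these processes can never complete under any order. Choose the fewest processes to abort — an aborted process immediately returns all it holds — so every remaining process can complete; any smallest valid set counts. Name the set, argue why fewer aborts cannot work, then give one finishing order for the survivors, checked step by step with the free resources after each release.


The answer: abort echo.
Key observation: before aborting echo, hotel was permanently blocked — no order could ever run it; afterwards it completes at step 3.
Minimality: the empty abort set fails — the state is deadlocked as it stands.
The survivors complete as bravo, delta, hotel. Step-by-step check (starting from the post-abort pool):
  pool = (2, 5)
  run bravo (needs (1, 1), free (2, 5)); after release of (0, 2) the pool is (2, 7)
  run delta (needs (0, 2), free (2, 7)); after release of (2, 0) the pool is (4, 7)
  run hotel (needs (3, 1), free (4, 7)); after release of (2, 0) the pool is (6, 7)


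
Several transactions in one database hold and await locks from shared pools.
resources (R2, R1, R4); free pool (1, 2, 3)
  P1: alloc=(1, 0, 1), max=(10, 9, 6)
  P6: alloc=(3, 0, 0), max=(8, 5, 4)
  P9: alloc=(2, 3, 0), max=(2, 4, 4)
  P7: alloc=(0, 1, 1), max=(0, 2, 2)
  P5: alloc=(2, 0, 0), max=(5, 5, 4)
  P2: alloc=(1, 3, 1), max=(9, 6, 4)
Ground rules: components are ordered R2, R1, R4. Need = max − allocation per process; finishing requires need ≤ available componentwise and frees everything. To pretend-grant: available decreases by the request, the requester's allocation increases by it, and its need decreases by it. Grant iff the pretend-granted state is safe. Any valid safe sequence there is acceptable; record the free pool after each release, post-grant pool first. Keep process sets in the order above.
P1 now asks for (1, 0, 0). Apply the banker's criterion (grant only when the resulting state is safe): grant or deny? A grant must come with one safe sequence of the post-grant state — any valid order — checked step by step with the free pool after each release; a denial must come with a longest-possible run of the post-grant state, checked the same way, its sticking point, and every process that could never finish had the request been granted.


DENY: after the grant no complete ordering would exist.
Key observation: once P7, P9 finish, the pool peaks at (2, 6, 4) — and every remaining process still needs more R2 than that.
Pretend the grant happened; the run P7, P9 goes as far as possible. Verifying each step:
  pool = (0, 2, 3)
  P7: need (0, 1, 1) fits (0, 2, 3); releases (0, 1, 1), pool now (0, 3, 4)
  P9: need (0, 1, 4) fits (0, 3, 4); releases (2, 3, 0), pool now (2, 6, 4)
  P1 still needs (8, 9, 5) but only (2, 6, 4) is free — short on R2, R1 and R4
  P6 still needs (5, 5, 4) but only (2, 6, 4) is free — short on R2
  P5 still needs (3, 5, 4) but only (2, 6, 4) is free — short on R2
  P2 still needs (8, 3, 3) but only (2, 6, 4) is free — short on R2
Post-grant, the permanently blocked set is P1, P6, P5 and P2.
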